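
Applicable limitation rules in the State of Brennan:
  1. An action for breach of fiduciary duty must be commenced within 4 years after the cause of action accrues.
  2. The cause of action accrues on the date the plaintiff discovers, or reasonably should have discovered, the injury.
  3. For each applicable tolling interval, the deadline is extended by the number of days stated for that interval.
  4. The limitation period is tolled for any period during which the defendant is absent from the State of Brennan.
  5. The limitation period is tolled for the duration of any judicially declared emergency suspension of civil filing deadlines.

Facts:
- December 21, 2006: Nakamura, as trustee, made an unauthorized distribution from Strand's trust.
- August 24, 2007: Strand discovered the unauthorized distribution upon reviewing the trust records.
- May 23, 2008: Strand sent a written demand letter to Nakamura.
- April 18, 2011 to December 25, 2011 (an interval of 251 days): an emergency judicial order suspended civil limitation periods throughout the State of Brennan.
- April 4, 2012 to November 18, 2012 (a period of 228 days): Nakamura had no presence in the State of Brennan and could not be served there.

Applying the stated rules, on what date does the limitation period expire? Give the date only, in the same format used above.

December 15, 2012

Accrual is tied to discovery, so the period began on August 24, 2007 rather than on December 21, 2006 when the act occurred.
The untolled deadline — 4 years after August 24, 2007 — is August 24, 2011.
The period was tolled for 251 days by the emergency suspension of filing deadlines (April 18, 2011 to December 25, 2011), pushing the deadline to May 1, 2012.
The period was tolled for 228 days by the defendant's absence from the jurisdiction (April 4, 2012 to November 18, 2012), pushing the deadline to December 15, 2012.
None of the other events listed affects the running of the period under the stated rules.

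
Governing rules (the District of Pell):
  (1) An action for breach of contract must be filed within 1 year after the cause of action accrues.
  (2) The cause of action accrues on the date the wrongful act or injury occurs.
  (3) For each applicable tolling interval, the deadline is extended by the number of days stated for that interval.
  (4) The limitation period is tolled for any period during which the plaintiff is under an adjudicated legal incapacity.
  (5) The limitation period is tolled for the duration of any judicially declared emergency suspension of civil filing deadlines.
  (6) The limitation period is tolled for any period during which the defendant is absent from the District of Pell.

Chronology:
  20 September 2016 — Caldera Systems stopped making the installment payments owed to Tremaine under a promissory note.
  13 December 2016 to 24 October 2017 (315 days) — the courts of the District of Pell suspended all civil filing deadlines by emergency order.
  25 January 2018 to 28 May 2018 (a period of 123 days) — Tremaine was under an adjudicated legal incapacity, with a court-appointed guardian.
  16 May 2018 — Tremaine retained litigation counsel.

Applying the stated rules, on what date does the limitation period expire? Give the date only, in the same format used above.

2 December 2018

The claim accrued on 20 September 2016, when the wrongful act occurred.
The untolled deadline — 1 year after 20 September 2016 — is 20 September 2017.
The emergency suspension of filing deadlines from 13 December 2016 to 24 October 2017 tolled the period for 315 days, extending the deadline to 1 August 2018.
The plaintiff's legal incapacity from 25 January 2018 to 28 May 2018 tolled the period for 123 days, extending the deadline to 2 December 2018.
None of the other events listed affects the running of the period under the stated rules.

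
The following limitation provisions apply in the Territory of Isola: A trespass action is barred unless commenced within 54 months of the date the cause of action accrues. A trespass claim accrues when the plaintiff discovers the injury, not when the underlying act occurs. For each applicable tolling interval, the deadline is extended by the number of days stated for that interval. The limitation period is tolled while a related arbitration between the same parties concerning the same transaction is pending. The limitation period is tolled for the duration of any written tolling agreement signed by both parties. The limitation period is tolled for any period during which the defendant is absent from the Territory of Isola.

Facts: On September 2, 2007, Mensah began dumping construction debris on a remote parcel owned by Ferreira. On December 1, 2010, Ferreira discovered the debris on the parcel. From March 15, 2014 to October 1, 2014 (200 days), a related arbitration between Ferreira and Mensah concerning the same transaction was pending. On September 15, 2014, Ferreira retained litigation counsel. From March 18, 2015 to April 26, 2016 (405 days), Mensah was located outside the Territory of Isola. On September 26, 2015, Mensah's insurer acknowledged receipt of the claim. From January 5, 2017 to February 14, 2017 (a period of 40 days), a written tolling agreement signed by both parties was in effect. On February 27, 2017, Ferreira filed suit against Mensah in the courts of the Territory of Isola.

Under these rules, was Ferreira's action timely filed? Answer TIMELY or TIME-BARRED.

Accrual is tied to discovery, so the period began on December 1, 2010 rather than on September 2, 2007 when the act occurred.
The untolled deadline — 54 months after December 1, 2010 — is June 1, 2015.
Because the pending related arbitration ran from March 15, 2014 to October 1, 2014, the deadline is extended by 200 days to December 18, 2015.
Because the defendant's absence from the jurisdiction ran from March 18, 2015 to April 26, 2016, the deadline is extended by 405 days to January 26, 2017.
The period was tolled for 40 days by the written tolling agreement (January 5, 2017 to February 14, 2017), pushing the deadline to March 7, 2017.
Nothing else in the chronology tolls or restarts the period.
Filing on February 27, 2017 beat the March 7, 2017 deadline — the action is timely.

TIMELY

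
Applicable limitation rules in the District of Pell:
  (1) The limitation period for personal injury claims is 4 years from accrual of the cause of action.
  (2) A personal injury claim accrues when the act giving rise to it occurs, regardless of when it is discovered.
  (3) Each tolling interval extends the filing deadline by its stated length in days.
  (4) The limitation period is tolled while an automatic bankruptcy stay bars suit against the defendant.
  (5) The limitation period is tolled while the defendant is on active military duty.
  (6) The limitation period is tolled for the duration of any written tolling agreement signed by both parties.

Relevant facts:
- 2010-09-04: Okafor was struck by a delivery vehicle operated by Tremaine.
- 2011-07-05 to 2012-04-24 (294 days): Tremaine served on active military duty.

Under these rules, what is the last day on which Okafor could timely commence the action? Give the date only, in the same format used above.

The limitation period began to run on 2010-09-04.
The untolled deadline — 4 years after 2010-09-04 — is 2014-09-04.
The defendant's active military service from 2011-07-05 to 2012-04-24 tolled the period for 294 days, extending the deadline to 2015-06-25.

2015-06-25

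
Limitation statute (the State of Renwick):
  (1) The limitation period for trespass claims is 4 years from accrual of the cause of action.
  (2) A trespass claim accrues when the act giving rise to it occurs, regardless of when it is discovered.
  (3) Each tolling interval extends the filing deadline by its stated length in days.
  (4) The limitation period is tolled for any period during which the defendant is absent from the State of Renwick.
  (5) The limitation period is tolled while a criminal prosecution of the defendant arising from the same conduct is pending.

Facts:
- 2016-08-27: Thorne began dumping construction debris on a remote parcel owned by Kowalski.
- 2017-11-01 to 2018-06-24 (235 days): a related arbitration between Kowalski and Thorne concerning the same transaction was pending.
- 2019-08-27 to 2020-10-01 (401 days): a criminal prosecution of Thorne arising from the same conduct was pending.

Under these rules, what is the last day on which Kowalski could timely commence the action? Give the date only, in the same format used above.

The limitation period began to run on 2016-08-27.
Adding the 4 years base period to 2016-08-27 gives a deadline of 2020-08-27, before any tolling.
Because the pending criminal prosecution ran from 2019-08-27 to 2020-10-01, the deadline is extended by 401 days to 2021-10-02.
Although a pending arbitration ran from 2017-11-01 to 2018-06-24, the stated rules do not make that a tolling event, so it is disregarded.

2021-10-02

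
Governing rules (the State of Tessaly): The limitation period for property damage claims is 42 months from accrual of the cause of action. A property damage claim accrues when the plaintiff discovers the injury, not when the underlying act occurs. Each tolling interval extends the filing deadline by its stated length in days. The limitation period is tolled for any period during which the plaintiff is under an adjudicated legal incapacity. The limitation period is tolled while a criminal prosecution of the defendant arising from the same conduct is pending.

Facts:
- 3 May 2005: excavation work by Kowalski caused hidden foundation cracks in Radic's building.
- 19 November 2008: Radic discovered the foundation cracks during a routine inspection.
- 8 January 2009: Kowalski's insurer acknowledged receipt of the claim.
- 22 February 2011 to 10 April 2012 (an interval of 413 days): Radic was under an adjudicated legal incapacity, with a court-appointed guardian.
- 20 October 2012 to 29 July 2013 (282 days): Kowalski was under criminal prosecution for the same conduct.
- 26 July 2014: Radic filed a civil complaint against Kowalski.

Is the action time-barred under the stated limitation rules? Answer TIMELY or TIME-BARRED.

Under the discovery rule, the claim accrued on 19 November 2008, when Radic discovered the injury — not on the 3 May 2005 date of the underlying act.
Adding the 42 months base period to 19 November 2008 gives a deadline of 19 May 2012, before any tolling.
The period was tolled for 413 days by the plaintiff's legal incapacity (22 February 2011 to 10 April 2012), pushing the deadline to 6 July 2013.
The period was tolled for 282 days by the pending criminal prosecution (20 October 2012 to 29 July 2013), pushing the deadline to 14 April 2014.
None of the other events listed affects the running of the period under the stated rules.
The 26 July 2014 filing falls after the 14 April 2014 deadline; the claim is time-barred.

TIME-BARRED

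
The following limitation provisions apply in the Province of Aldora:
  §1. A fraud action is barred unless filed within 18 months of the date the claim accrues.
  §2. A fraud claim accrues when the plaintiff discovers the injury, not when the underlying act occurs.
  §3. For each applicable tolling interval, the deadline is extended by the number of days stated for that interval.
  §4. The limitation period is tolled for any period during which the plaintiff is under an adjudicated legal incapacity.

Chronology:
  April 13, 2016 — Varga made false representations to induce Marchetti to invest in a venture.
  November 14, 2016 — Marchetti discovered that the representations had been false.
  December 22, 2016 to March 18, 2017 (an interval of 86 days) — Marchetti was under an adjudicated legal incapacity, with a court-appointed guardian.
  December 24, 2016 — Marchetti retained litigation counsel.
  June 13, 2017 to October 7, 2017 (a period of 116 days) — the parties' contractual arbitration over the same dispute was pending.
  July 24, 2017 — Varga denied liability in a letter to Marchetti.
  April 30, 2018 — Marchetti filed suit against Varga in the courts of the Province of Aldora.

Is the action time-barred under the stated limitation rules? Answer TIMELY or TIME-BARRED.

TIMELY

Under the discovery rule, the claim accrued on November 14, 2016, when Marchetti discovered the injury — not on the April 13, 2016 date of the underlying act.
The untolled deadline — 18 months after November 14, 2016 — is May 14, 2018.
The plaintiff's legal incapacity from December 22, 2016 to March 18, 2017 tolled the period for 86 days, extending the deadline to August 8, 2018.
The pending related arbitration from June 13, 2017 to October 7, 2017 does not toll the period, because no stated rule makes a pending arbitration a tolling event.
Nothing else in the chronology tolls or restarts the period.
Marchetti filed on April 30, 2018, before the August 8, 2018 deadline, so the action is timely.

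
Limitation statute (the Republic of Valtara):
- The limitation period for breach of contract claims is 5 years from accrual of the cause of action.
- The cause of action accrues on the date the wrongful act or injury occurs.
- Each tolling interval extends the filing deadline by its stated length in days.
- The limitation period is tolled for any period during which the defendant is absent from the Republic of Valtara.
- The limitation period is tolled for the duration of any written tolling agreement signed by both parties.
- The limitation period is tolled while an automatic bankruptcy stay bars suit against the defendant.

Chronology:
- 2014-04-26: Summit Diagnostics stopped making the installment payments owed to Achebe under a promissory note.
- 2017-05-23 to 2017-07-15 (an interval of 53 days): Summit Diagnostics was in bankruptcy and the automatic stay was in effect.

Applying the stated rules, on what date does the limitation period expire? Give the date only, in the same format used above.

2019-06-18

The limitation period began to run on 2014-04-26.
Adding the 5 years base period to 2014-04-26 gives a deadline of 2019-04-26, before any tolling.
The period was tolled for 53 days by the automatic bankruptcy stay (2017-05-23 to 2017-07-15), pushing the deadline to 2019-06-18.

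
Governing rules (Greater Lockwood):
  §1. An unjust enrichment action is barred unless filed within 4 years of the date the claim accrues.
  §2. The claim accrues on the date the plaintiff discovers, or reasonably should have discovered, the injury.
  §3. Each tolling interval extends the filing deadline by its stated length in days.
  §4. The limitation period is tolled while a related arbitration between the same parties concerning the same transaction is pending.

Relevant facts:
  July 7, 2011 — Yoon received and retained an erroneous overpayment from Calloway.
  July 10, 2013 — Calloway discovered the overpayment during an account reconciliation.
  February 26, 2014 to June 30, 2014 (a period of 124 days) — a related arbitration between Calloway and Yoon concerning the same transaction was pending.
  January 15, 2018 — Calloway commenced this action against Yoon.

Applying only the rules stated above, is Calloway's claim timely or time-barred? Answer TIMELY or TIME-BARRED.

TIME-BARRED

Under the discovery rule, the claim accrued on July 10, 2013, when Calloway discovered the injury — not on the July 7, 2011 date of the underlying act.
Adding the 4 years base period to July 10, 2013 gives a deadline of July 10, 2017, before any tolling.
Because the pending related arbitration ran from February 26, 2014 to June 30, 2014, the deadline is extended by 124 days to November 11, 2017.
The January 15, 2018 filing falls after the November 11, 2017 deadline; the claim is time-barred.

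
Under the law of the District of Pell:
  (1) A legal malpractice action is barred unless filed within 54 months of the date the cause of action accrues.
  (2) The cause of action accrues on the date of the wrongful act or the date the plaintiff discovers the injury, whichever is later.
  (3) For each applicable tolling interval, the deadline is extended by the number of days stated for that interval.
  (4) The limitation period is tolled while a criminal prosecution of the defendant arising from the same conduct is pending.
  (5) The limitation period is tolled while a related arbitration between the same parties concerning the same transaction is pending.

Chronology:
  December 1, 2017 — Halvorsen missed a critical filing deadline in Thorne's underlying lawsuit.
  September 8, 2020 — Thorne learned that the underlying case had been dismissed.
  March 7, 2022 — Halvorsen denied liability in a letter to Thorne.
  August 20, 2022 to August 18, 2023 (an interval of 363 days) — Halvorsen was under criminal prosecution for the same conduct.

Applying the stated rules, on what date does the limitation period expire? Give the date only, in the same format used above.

March 6, 2026

Because discovery on September 8, 2020 post-dates the December 1, 2017 act, accrual under the later-of rule falls on September 8, 2020.
The untolled deadline — 54 months after September 8, 2020 — is March 8, 2025.
The period was tolled for 363 days by the pending criminal prosecution (August 20, 2022 to August 18, 2023), pushing the deadline to March 6, 2026.
Nothing else in the chronology tolls or restarts the period.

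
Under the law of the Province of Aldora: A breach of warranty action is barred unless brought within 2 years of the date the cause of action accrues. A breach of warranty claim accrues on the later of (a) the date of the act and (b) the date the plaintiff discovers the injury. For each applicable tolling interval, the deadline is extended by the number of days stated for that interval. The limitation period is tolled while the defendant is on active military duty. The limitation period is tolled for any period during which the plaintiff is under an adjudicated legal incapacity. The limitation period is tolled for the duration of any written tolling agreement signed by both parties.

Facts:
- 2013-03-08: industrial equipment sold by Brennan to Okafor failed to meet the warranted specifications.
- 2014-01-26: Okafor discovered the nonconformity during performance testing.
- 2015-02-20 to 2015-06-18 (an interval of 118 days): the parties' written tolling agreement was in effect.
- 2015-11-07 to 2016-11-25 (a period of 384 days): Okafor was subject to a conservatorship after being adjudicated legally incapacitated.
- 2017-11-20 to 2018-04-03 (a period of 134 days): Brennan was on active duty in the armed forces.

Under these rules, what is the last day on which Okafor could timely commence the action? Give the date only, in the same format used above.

2017-06-11

Because discovery on 2014-01-26 post-dates the 2013-03-08 act, accrual under the later-of rule falls on 2014-01-26.
The untolled deadline — 2 years after 2014-01-26 — is 2016-01-26.
The written tolling agreement from 2015-02-20 to 2015-06-18 tolled the period for 118 days, extending the deadline to 2016-05-23.
The plaintiff's legal incapacity from 2015-11-07 to 2016-11-25 tolled the period for 384 days, extending the deadline to 2017-06-11.
The defendant's active military service starting 2017-11-20 came too late — the period had run on 2017-06-11 — and so does not extend the deadline.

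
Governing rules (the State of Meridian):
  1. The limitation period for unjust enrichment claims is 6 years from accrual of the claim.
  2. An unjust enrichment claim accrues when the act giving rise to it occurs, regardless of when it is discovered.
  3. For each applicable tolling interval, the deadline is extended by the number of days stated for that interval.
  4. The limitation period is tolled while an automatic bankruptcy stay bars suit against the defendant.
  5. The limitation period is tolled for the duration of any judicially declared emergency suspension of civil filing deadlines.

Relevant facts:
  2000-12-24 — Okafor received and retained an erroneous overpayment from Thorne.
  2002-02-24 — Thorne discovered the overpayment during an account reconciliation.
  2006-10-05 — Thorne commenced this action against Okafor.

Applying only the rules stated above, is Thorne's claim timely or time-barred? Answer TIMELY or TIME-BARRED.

TIMELY

Accrual is governed by the date of the act, so the period began to run on 2000-12-24; the later discovery on 2002-02-24 is irrelevant under the stated rule.
The untolled deadline — 6 years after 2000-12-24 — is 2006-12-24.
Filing on 2006-10-05 beat the 2006-12-24 deadline — the action is timely.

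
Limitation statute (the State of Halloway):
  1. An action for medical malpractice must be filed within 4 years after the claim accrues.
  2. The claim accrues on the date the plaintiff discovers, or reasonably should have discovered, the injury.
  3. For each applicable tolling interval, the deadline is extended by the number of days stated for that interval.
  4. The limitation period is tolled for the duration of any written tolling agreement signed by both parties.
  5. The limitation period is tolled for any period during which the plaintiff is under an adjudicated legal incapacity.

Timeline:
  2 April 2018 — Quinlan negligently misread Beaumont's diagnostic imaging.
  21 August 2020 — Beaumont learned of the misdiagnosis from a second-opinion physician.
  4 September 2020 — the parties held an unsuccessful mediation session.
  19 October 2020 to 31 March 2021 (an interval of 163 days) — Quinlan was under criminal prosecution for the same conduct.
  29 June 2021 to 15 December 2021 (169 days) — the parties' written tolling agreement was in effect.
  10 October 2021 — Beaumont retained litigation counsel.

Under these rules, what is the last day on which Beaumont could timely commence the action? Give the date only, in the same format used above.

Under the discovery rule, the claim accrued on 21 August 2020, when Beaumont discovered the injury — not on the 2 April 2018 date of the underlying act.
The untolled deadline — 4 years after 21 August 2020 — is 21 August 2024.
The period was tolled for 169 days by the written tolling agreement (29 June 2021 to 15 December 2021), pushing the deadline to 6 February 2025.
The pending criminal prosecution from 19 October 2020 to 31 March 2021 does not toll the period, because no stated rule makes a criminal prosecution a tolling event.
Nothing else in the chronology tolls or restarts the period.

6 February 2025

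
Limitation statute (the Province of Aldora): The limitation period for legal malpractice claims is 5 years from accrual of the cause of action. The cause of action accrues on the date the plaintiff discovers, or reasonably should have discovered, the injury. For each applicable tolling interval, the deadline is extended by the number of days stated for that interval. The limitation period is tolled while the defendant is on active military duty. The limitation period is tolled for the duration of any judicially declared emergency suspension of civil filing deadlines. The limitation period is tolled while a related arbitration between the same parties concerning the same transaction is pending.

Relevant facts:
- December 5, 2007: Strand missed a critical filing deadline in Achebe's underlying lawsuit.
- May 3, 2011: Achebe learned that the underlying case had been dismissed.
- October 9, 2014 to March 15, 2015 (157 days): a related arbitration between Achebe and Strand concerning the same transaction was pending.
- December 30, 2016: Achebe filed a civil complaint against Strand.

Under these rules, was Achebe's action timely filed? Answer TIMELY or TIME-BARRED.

The claim did not accrue until Achebe discovered the injury on May 3, 2011; the December 5, 2007 act date does not start the clock under the stated rule.
Adding the 5 years base period to May 3, 2011 gives a deadline of May 3, 2016, before any tolling.
The pending related arbitration from October 9, 2014 to March 15, 2015 tolled the period for 157 days, extending the deadline to October 7, 2016.
Achebe filed on December 30, 2016, after the October 7, 2016 deadline, so the action is time-barred.

TIME-BARRED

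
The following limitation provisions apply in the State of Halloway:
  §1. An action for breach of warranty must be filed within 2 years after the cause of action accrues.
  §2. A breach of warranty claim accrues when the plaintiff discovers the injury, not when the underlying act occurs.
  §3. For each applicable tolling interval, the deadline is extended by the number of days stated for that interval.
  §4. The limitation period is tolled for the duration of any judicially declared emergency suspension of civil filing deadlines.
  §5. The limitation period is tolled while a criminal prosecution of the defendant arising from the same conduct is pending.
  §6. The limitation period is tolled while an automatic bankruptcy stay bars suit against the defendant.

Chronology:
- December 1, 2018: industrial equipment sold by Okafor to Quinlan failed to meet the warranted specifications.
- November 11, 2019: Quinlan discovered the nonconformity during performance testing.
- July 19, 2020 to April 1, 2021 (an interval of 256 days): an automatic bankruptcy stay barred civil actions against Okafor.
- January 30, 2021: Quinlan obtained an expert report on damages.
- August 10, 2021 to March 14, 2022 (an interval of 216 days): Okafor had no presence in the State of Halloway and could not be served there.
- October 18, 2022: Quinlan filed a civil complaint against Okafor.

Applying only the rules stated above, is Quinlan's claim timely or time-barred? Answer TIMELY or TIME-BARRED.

Accrual is tied to discovery, so the period began on November 11, 2019 rather than on December 1, 2018 when the act occurred.
2 years from November 11, 2019 is November 11, 2021.
The period was tolled for 256 days by the automatic bankruptcy stay (July 19, 2020 to April 1, 2021), pushing the deadline to July 25, 2022.
The defendant's absence from the jurisdiction from August 10, 2021 to March 14, 2022 does not toll the period, because no stated rule makes the defendant's absence a tolling event.
The other events in the timeline have no effect on the limitation period under the stated rules.
Quinlan filed on October 18, 2022, after the July 25, 2022 deadline, so the action is time-barred.

TIME-BARRED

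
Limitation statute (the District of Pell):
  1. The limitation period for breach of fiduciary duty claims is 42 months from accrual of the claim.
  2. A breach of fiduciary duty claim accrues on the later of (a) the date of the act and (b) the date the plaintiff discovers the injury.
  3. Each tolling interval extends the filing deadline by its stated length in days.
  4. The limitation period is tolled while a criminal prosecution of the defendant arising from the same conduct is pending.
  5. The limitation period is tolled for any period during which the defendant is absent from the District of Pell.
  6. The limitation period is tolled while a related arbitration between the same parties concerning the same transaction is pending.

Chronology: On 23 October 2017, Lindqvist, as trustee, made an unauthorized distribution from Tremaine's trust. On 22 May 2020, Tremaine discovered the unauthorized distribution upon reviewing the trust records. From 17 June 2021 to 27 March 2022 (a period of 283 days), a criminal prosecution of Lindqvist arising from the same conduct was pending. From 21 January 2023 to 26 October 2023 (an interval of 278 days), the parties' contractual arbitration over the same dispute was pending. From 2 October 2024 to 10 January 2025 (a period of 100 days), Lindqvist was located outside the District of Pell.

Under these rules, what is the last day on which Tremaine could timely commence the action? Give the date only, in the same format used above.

13 September 2025

Because discovery on 22 May 2020 post-dates the 23 October 2017 act, accrual under the later-of rule falls on 22 May 2020.
42 months from 22 May 2020 is 22 November 2023.
The pending criminal prosecution from 17 June 2021 to 27 March 2022 tolled the period for 283 days, extending the deadline to 31 August 2024.
The period was tolled for 278 days by the pending related arbitration (21 January 2023 to 26 October 2023), pushing the deadline to 5 June 2025.
Because the defendant's absence from the jurisdiction ran from 2 October 2024 to 10 January 2025, the deadline is extended by 100 days to 13 September 2025.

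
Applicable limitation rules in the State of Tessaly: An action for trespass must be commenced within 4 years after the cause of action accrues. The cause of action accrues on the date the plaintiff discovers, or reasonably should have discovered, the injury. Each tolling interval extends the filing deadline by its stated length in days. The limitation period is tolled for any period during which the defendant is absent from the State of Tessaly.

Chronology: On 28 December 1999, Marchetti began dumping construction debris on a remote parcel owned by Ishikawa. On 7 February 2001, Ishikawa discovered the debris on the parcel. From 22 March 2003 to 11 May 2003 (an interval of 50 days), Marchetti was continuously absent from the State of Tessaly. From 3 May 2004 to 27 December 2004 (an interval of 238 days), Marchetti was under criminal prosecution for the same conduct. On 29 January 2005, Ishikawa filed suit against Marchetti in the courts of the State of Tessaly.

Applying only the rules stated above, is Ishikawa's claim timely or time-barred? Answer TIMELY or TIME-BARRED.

TIMELY

Accrual is tied to discovery, so the period began on 7 February 2001 rather than on 28 December 1999 when the act occurred.
The untolled deadline — 4 years after 7 February 2001 — is 7 February 2005.
The period was tolled for 50 days by the defendant's absence from the jurisdiction (22 March 2003 to 11 May 2003), pushing the deadline to 29 March 2005.
Although a criminal prosecution ran from 3 May 2004 to 27 December 2004, the stated rules do not make that a tolling event, so it is disregarded.
The 29 January 2005 filing precedes the 29 March 2005 deadline; the claim is timely.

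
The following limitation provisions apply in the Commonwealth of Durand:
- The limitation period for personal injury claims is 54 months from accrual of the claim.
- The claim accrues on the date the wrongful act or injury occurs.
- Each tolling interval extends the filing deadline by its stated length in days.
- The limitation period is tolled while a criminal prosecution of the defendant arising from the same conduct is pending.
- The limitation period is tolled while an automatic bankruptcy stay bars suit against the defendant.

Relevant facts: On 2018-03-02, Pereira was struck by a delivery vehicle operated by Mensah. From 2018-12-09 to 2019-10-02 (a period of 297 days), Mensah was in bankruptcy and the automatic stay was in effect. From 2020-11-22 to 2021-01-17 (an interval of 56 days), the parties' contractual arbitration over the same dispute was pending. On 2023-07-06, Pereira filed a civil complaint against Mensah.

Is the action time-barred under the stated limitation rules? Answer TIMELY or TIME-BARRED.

The claim accrued on 2018-03-02, the date of the act.
The untolled deadline — 54 months after 2018-03-02 — is 2022-09-02.
The period was tolled for 297 days by the automatic bankruptcy stay (2018-12-09 to 2019-10-02), pushing the deadline to 2023-06-26.
Although a pending arbitration ran from 2020-11-22 to 2021-01-17, the stated rules do not make that a tolling event, so it is disregarded.
Filing on 2023-07-06 missed the 2023-06-26 deadline — the action is time-barred.

TIME-BARRED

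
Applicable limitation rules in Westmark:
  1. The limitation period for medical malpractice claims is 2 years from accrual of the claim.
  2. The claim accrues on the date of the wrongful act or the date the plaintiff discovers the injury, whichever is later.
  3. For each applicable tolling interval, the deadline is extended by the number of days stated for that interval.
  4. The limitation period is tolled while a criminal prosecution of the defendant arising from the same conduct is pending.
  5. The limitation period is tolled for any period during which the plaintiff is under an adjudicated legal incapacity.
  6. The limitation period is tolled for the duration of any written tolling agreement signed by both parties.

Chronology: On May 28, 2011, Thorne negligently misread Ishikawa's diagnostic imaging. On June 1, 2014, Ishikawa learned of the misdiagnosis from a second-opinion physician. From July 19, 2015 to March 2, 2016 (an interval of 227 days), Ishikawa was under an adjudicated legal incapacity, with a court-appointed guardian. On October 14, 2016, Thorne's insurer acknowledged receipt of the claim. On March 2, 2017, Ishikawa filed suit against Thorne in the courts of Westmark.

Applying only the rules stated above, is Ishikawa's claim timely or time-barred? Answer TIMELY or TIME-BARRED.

TIME-BARRED

Because discovery on June 1, 2014 post-dates the May 28, 2011 act, accrual under the later-of rule falls on June 1, 2014.
Adding the 2 years base period to June 1, 2014 gives a deadline of June 1, 2016, before any tolling.
The plaintiff's legal incapacity from July 19, 2015 to March 2, 2016 tolled the period for 227 days, extending the deadline to January 14, 2017.
None of the other events listed affects the running of the period under the stated rules.
The March 2, 2017 filing falls after the January 14, 2017 deadline; the claim is time-barred.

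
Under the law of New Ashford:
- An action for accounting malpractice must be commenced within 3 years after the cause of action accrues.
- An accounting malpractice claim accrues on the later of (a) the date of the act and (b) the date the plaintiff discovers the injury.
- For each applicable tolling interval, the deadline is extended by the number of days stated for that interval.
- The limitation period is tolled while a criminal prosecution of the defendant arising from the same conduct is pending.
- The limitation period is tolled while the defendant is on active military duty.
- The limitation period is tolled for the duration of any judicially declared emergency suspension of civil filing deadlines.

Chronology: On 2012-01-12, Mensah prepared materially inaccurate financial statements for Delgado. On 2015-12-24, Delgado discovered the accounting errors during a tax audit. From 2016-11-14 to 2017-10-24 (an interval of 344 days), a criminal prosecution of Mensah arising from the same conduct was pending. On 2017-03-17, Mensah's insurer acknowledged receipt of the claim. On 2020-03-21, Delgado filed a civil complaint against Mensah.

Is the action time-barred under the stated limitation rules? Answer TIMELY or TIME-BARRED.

The claim accrued on 2015-12-24 — the later of the 2012-01-12 act and the 2015-12-24 discovery.
Adding the 3 years base period to 2015-12-24 gives a deadline of 2018-12-24, before any tolling.
Because the pending criminal prosecution ran from 2016-11-14 to 2017-10-24, the deadline is extended by 344 days to 2019-12-03.
Nothing else in the chronology tolls or restarts the period.
Delgado filed on 2020-03-21, after the 2019-12-03 deadline, so the action is time-barred.

TIME-BARRED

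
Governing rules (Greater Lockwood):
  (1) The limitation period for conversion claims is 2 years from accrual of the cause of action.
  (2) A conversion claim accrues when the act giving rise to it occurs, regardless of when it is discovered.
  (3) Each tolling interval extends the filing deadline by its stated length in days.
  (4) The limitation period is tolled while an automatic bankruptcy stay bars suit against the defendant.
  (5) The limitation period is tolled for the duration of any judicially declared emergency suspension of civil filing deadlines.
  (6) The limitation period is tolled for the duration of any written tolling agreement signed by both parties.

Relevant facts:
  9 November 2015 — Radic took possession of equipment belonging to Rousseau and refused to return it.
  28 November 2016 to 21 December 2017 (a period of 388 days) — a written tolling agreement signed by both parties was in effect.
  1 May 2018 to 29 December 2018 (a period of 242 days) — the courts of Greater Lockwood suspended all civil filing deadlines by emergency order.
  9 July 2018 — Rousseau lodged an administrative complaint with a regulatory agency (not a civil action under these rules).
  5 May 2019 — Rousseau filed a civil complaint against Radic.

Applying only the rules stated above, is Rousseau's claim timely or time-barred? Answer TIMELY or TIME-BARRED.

The claim accrued on 9 November 2015, when the wrongful act occurred.
The untolled deadline — 2 years after 9 November 2015 — is 9 November 2017.
The period was tolled for 388 days by the written tolling agreement (28 November 2016 to 21 December 2017), pushing the deadline to 2 December 2018.
The emergency suspension of filing deadlines from 1 May 2018 to 29 December 2018 tolled the period for 242 days, extending the deadline to 1 August 2019.
Nothing else in the chronology tolls or restarts the period.
The 5 May 2019 filing precedes the 1 August 2019 deadline; the claim is timely.

TIMELY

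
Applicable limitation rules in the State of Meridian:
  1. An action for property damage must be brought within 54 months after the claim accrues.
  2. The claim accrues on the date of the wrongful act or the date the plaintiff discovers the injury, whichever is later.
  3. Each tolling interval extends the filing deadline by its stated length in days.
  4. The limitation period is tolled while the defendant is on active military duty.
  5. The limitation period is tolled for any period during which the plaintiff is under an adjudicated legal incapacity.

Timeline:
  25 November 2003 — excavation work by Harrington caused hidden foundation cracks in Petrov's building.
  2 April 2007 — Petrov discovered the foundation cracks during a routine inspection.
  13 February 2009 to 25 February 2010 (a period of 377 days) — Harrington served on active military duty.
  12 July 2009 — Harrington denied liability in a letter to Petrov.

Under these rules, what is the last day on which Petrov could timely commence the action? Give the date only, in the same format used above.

The claim accrued on 2 April 2007 — the later of the 25 November 2003 act and the 2 April 2007 discovery.
The untolled deadline — 54 months after 2 April 2007 — is 2 October 2011.
Because the defendant's active military service ran from 13 February 2009 to 25 February 2010, the deadline is extended by 377 days to 13 October 2012.
Nothing else in the chronology tolls or restarts the period.

13 October 2012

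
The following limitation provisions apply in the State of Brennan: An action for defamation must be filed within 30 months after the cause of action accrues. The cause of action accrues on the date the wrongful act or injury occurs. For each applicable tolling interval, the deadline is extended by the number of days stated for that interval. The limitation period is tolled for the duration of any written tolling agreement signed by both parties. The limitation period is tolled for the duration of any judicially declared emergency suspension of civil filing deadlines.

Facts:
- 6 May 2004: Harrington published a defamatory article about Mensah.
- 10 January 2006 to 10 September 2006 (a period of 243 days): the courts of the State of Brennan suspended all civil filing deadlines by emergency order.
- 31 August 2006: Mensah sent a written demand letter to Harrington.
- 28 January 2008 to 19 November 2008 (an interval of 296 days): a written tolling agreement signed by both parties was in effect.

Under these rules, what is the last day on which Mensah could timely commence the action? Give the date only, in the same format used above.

7 July 2007

The cause of action accrued on 6 May 2004, the date of the act.
30 months from 6 May 2004 is 6 November 2006.
Because the emergency suspension of filing deadlines ran from 10 January 2006 to 10 September 2006, the deadline is extended by 243 days to 7 July 2007.
The written tolling agreement from 28 January 2008 to 19 November 2008 began after the period had already run on 7 July 2007, so it has no tolling effect.
Nothing else in the chronology tolls or restarts the period.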